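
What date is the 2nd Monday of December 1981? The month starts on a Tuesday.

December 14, 1981

December 1981 begins on a Tuesday, so the first Monday is December 7 (6 days later).
The 2nd Monday is 1 weeks later: 7 + 7 = 14.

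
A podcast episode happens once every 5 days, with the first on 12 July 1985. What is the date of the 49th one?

9 March 1986

The 49th occurrence is 48 intervals after the first: 48 × 5 = 240 days after 12 July 1985.
July has 31 days — 19 days to the end of July leaves 221.
August has 31 days (190 left).
September has 30 days (160 left).
October has 31 days (129 left).
November has 30 days (99 left).
December has 31 days (68 left).
January has 31 days (37 left).
February has 28 days (9 left).
9 days into March → 9 March 1986.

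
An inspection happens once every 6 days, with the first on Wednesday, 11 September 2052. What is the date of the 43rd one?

The 43rd occurrence is 42 intervals after the first: 42 × 6 = 252 days after 11 September 2052.
September has 30 days — 19 days to the end of September leaves 233.
October has 31 days (202 left).
November has 30 days (172 left).
December has 31 days (141 left).
January has 31 days (110 left).
February has 28 days (82 left).
March has 31 days (51 left).
April has 30 days (21 left).
21 days into May → 21 May 2053.

21 May 2053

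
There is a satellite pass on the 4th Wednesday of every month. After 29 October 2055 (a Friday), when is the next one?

24 November 2055

October 2055 starts on a Friday; its first Wednesday is the 6th, so the 4th Wednesday is the 27th — 27 October 2055.
That is not after 29 October 2055, so look at November 2055.
November 2055 starts on a Monday; its first Wednesday is the 3rd, so the 4th Wednesday is the 24th — 24 November 2055.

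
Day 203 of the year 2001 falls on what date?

22 July 2001

January has 31 days (203 − 31 = 172 remain).
February has 28 days (172 − 28 = 144 remain).
March has 31 days (144 − 31 = 113 remain).
April has 30 days (113 − 30 = 83 remain).
May has 31 days (83 − 31 = 52 remain).
June has 30 days (52 − 30 = 22 remain).
22 into July → July 22.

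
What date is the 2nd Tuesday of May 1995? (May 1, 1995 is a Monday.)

9 May 1995

May 1995 begins on a Monday, so the first Tuesday is May 2 (1 day later).
The 2nd Tuesday is 1 weeks later: 2 + 7 = 9.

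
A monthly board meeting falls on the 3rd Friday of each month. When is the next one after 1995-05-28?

May 1995 starts on a Monday; its first Friday is the 5th, so the 3rd Friday is the 19th — 1995-05-19.
That is not after 1995-05-28, so look at June 1995.
June 1995 starts on a Thursday; its first Friday is the 2nd, so the 3rd Friday is the 16th — 1995-06-16.

1995-06-16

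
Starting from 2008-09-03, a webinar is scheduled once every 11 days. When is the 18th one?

The 18th occurrence is 17 intervals after the first: 17 × 11 = 187 days after 2008-09-03.
September has 30 days — 27 days to the end of September leaves 160.
October has 31 days (129 left).
November has 30 days (99 left).
December has 31 days (68 left).
January has 31 days (37 left).
February has 28 days (9 left).
9 days into March → 2009-03-09.

2009-03-09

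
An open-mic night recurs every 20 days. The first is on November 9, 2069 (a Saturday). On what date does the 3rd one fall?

The 3rd occurrence is 2 intervals after the first: 2 × 20 = 40 days after November 9, 2069.
November has 30 days — 21 days to the end of November leaves 19.
19 days into December → December 19, 2069.

December 19, 2069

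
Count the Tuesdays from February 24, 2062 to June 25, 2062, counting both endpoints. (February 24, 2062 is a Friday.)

February 24, 2062 is a Friday; the first Tuesday on or after it is February 28, 2062 (4 days later).
From February 28, 2062 to June 25, 2062: 0 + 31 + 30 + 31 + 25 = 117 days (rest of February, March, April, May, June).
117 ÷ 7 = 16 full weeks with remainder 5, so 16 more Tuesdays after the first → 17.

17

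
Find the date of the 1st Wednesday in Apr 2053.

Apr 2053 begins on a Tuesday, so the first Wednesday is Apr 2 (1 day later).

Apr 2, 2053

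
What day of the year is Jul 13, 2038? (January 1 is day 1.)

194

Days in months before Jul: 31 + 28 + 31 + 30 + 31 + 30 = 181.
Plus 13 days into Jul → day 194.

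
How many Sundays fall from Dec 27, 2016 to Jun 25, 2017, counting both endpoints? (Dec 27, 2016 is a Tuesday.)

Dec 27, 2016 is a Tuesday; the first Sunday on or after it is Jan 1, 2017 (5 days later).
From Jan 1, 2017 to Jun 25, 2017: 30 + 28 + 31 + 30 + 31 + 25 = 175 days (rest of Jan, Feb, Mar, Apr, May, Jun).
175 ÷ 7 = 25 full weeks with remainder 0, so 25 more Sundays after the first → 26.

26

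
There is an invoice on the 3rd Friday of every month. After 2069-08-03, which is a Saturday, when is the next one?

2069-08-16

August 2069 starts on a Thursday; its first Friday is the 2nd, so the 3rd Friday is the 16th — 2069-08-16.
2069-08-16 is after 2069-08-03, so that is the next one.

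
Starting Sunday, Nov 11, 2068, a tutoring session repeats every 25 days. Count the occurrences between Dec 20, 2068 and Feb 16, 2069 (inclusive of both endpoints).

2

Occurrences land 25·i days after Nov 11, 2068 for i = 0, 1, 2, …
Dec 20, 2068 is 39 days after the start; 39 ÷ 25 = 1 remainder 14; since the remainder is 14, round up to i = 2. First occurrence in the window: #3 on Dec 31, 2068 (2×25 = 50 days in).
Feb 16, 2069 is 97 days after the start; 97 ÷ 25 = 3 remainder 22. Last occurrence in the window: #4 on Jan 25, 2069.
Occurrences #3 through #4: 2 in total.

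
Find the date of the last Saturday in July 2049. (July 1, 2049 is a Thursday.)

July 2049 begins on a Thursday, so the first Saturday is July 3 (2 days later).
July 2049 has 31 days. Adding weeks: 3, 10, 17, 24, 31 — the last one ≤ 31 is the 31st.

July 31, 2049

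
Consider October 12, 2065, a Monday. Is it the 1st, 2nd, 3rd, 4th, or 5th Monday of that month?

2nd

Day 12 falls in week ⌈12/7⌉ of the month.
Days 1–7 hold the 1st Monday, 8–14 the 2nd, 15–21 the 3rd, 22–28 the 4th, 29–31 the 5th.
12 is in the range for the 2nd.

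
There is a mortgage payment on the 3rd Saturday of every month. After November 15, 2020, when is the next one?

November 2020 starts on a Sunday; its first Saturday is the 7th, so the 3rd Saturday is the 21st — November 21, 2020.
November 21, 2020 is after November 15, 2020, so that is the next one.

November 21, 2020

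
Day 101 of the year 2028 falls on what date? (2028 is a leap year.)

January has 31 days (101 − 31 = 70 remain).
February has 29 days (70 − 29 = 41 remain).
March has 31 days (41 − 31 = 10 remain).
10 into April → April 10.

10 April 2028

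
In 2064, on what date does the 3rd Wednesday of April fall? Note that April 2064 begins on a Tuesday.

2064-04-16

April 2064 begins on a Tuesday, so the first Wednesday is April 2 (1 day later).
The 3rd Wednesday is 2 weeks later: 2 + 14 = 16.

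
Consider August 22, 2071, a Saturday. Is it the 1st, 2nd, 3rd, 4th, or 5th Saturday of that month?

4th

Day 22 falls in week ⌈22/7⌉ of the month.
Days 1–7 hold the 1st Saturday, 8–14 the 2nd, 15–21 the 3rd, 22–28 the 4th, 29–31 the 5th.
22 is in the range for the 4th.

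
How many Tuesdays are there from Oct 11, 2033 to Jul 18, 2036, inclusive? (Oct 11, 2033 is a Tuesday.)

145

Oct 11, 2033 is a Tuesday; the first Tuesday on or after it is Oct 11, 2033.
From Oct 11, 2033 to Jul 18, 2036: 81 + 365 + 365 + 200 = 1011 days (rest of 2033, 2034, 2035, to Jul 18, 2036 in 2036).
1011 ÷ 7 = 144 full weeks with remainder 3, so 144 more Tuesdays after the first → 145.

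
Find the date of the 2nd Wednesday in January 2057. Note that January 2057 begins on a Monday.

2057-01-10

January 2057 begins on a Monday, so the first Wednesday is January 3 (2 days later).
The 2nd Wednesday is 1 weeks later: 3 + 7 = 10.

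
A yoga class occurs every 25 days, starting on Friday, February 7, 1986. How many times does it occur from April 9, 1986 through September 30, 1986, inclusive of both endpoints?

Occurrences land 25·i days after February 7, 1986 for i = 0, 1, 2, …
April 9, 1986 is 61 days after the start; 61 ÷ 25 = 2 remainder 11; since the remainder is 11, round up to i = 3. First occurrence in the window: #4 on April 23, 1986 (3×25 = 75 days in).
September 30, 1986 is 235 days after the start; 235 ÷ 25 = 9 remainder 10. Last occurrence in the window: #10 on September 20, 1986.
Occurrences #4 through #10: 7 in total.

7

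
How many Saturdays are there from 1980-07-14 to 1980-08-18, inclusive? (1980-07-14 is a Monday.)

5

1980-07-14 is a Monday; the first Saturday on or after it is 1980-07-19 (5 days later).
From 1980-07-19 to 1980-08-18: 12 + 18 = 30 days (rest of July, August).
30 ÷ 7 = 4 full weeks with remainder 2, so 4 more Saturdays after the first → 5.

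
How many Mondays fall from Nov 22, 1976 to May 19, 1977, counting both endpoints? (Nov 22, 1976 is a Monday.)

26

Nov 22, 1976 is a Monday; the first Monday on or after it is Nov 22, 1976.
From Nov 22, 1976 to May 19, 1977: 8 + 31 + 31 + 28 + 31 + 30 + 19 = 178 days (rest of Nov, Dec, Jan, Feb, Mar, Apr, May).
178 ÷ 7 = 25 full weeks with remainder 3, so 25 more Mondays after the first → 26.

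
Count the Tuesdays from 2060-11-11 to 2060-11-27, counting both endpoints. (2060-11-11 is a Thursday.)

2

2060-11-11 is a Thursday; the first Tuesday on or after it is 2060-11-16 (5 days later).
From 2060-11-16 to 2060-11-27 is 27 − 16 = 11 days.
11 ÷ 7 = 1 full weeks with remainder 4, so 1 more Tuesdays after the first → 2.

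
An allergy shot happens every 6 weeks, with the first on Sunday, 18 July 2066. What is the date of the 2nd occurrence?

29 August 2066

The 2nd occurrence is 1 interval after the first: 1 × 42 = 42 days after 18 July 2066.
July has 31 days — 13 days to the end of July leaves 29.
29 days into August → 29 August 2066.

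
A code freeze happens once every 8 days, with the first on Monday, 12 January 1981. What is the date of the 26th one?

The 26th occurrence is 25 intervals after the first: 25 × 8 = 200 days after 12 January 1981.
January has 31 days — 19 days to the end of January leaves 181.
February has 28 days (153 left).
March has 31 days (122 left).
April has 30 days (92 left).
May has 31 days (61 left).
June has 30 days (31 left).
31 days into July → 31 July 1981.

31 July 1981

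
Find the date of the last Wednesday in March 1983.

1983-03-30

The first Wednesday of March 1983 is March 2.
March 1983 has 31 days. Adding weeks: 2, 9, 16, 23, 30 — the last one ≤ 31 is the 30th.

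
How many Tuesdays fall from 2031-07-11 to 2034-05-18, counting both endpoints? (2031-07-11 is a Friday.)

149

2031-07-11 is a Friday; the first Tuesday on or after it is 2031-07-15 (4 days later).
From 2031-07-15 to 2034-05-18: 169 + 366 + 365 + 138 = 1038 days (rest of 2031, 2032, 2033, to 2034-05-18 in 2034).
1038 ÷ 7 = 148 full weeks with remainder 2, so 148 more Tuesdays after the first → 149.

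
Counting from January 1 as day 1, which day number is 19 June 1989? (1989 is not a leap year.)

Days in months before June: 31 + 28 + 31 + 30 + 31 = 151.
Plus 19 days into June → day 170.

170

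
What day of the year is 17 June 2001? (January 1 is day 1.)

Days in months before June: 31 + 28 + 31 + 30 + 31 = 151.
Plus 17 days into June → day 168.

168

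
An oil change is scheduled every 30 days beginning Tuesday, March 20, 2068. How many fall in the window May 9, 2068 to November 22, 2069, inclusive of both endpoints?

19

Occurrences land 30·i days after March 20, 2068 for i = 0, 1, 2, …
May 9, 2068 is 50 days after the start; 50 ÷ 30 = 1 remainder 20; since the remainder is 20, round up to i = 2. First occurrence in the window: #3 on May 19, 2068 (2×30 = 60 days in).
November 22, 2069 is 612 days after the start; 612 ÷ 30 = 20 remainder 12. Last occurrence in the window: #21 on November 10, 2069.
Occurrences #3 through #21: 19 in total.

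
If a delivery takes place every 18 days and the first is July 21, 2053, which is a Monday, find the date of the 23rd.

August 21, 2054

The 23rd occurrence is 22 intervals after the first: 22 × 18 = 396 days after July 21, 2053.
July has 31 days — 10 days to the end of July leaves 386.
August has 31 days (355 left).
September has 30 days (325 left).
October has 31 days (294 left).
November has 30 days (264 left).
December has 31 days (233 left).
January has 31 days (202 left).
February has 28 days (174 left).
March has 31 days (143 left).
April has 30 days (113 left).
May has 31 days (82 left).
June has 30 days (52 left).
July has 31 days (21 left).
21 days into August → August 21, 2054.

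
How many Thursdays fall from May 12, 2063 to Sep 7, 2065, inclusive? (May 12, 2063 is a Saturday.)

121

May 12, 2063 is a Saturday; the first Thursday on or after it is May 17, 2063 (5 days later).
From May 17, 2063 to Sep 7, 2065: 228 + 366 + 250 = 844 days (rest of 2063, 2064, to Sep 7, 2065 in 2065).
844 ÷ 7 = 120 full weeks with remainder 4, so 120 more Thursdays after the first → 121.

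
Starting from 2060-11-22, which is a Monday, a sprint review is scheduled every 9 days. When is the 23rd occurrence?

2061-06-08

The 23rd occurrence is 22 intervals after the first: 22 × 9 = 198 days after 2060-11-22.
November has 30 days — 8 days to the end of November leaves 190.
December has 31 days (159 left).
January has 31 days (128 left).
February has 28 days (100 left).
March has 31 days (69 left).
April has 30 days (39 left).
May has 31 days (8 left).
8 days into June → 2061-06-08.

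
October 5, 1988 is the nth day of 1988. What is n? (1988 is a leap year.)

279

Days in months before October: 31 + 29 + 31 + 30 + 31 + 30 + 31 + 31 + 30 = 274.
Plus 5 days into October → day 279.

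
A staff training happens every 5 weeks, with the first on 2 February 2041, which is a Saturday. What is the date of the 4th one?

The 4th occurrence is 3 intervals after the first: 3 × 35 = 105 days after 2 February 2041.
February has 28 days — 26 days to the end of February leaves 79.
March has 31 days (48 left).
April has 30 days (18 left).
18 days into May → 18 May 2041.

18 May 2041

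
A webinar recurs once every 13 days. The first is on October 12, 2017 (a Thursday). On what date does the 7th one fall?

The 7th occurrence is 6 intervals after the first: 6 × 13 = 78 days after October 12, 2017.
October has 31 days — 19 days to the end of October leaves 59.
November has 30 days (29 left).
29 days into December → December 29, 2017.

December 29, 2017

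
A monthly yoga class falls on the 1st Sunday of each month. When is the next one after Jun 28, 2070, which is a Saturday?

Jul 6, 2070

Jun 2070 starts on a Sunday, so its 1st Sunday is Jun 1, 2070.
That is not after Jun 28, 2070, so look at Jul 2070.
Jul 2070 starts on a Tuesday, so its 1st Sunday is Jul 6, 2070 (5 days in).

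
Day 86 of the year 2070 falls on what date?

January has 31 days (86 − 31 = 55 remain).
February has 28 days (55 − 28 = 27 remain).
27 into March → March 27.

2070-03-27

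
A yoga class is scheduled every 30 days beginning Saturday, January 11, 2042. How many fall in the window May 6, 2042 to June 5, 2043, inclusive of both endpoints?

14

Occurrences land 30·i days after January 11, 2042 for i = 0, 1, 2, …
May 6, 2042 is 115 days after the start; 115 ÷ 30 = 3 remainder 25; since the remainder is 25, round up to i = 4. First occurrence in the window: #5 on May 11, 2042 (4×30 = 120 days in).
June 5, 2043 is 510 days after the start; 510 ÷ 30 = 17 remainder 0. Last occurrence in the window: #18 on June 5, 2043.
Occurrences #5 through #18: 14 in total.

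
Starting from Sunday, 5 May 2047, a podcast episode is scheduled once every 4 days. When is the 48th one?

9 November 2047

The 48th occurrence is 47 intervals after the first: 47 × 4 = 188 days after 5 May 2047.
May has 31 days — 26 days to the end of May leaves 162.
June has 30 days (132 left).
July has 31 days (101 left).
August has 31 days (70 left).
September has 30 days (40 left).
October has 31 days (9 left).
9 days into November → 9 November 2047.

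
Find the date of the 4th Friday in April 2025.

April 2025 begins on a Tuesday, so the first Friday is April 4 (3 days later).
The 4th Friday is 3 weeks later: 4 + 21 = 25.

April 25, 2025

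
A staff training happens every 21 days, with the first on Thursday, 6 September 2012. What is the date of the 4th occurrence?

The 4th occurrence is 3 intervals after the first: 3 × 21 = 63 days after 6 September 2012.
September has 30 days — 24 days to the end of September leaves 39.
October has 31 days (8 left).
8 days into November → 8 November 2012.

8 November 2012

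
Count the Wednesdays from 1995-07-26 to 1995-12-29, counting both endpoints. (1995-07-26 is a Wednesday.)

1995-07-26 is a Wednesday; the first Wednesday on or after it is 1995-07-26.
From 1995-07-26 to 1995-12-29: 5 + 31 + 30 + 31 + 30 + 29 = 156 days (rest of July, August, September, October, November, December).
156 ÷ 7 = 22 full weeks with remainder 2, so 22 more Wednesdays after the first → 23.

23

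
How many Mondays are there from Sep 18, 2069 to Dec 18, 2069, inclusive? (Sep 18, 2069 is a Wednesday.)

Sep 18, 2069 is a Wednesday; the first Monday on or after it is Sep 23, 2069 (5 days later).
From Sep 23, 2069 to Dec 18, 2069: 7 + 31 + 30 + 18 = 86 days (rest of Sep, Oct, Nov, Dec).
86 ÷ 7 = 12 full weeks with remainder 2, so 12 more Mondays after the first → 13.

13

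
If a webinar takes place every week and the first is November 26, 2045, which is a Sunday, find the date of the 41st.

The 41st occurrence is 40 intervals after the first: 40 × 7 = 280 days after November 26, 2045.
November has 30 days — 4 days to the end of November leaves 276.
December has 31 days (245 left).
January has 31 days (214 left).
February has 28 days (186 left).
March has 31 days (155 left).
April has 30 days (125 left).
May has 31 days (94 left).
June has 30 days (64 left).
July has 31 days (33 left).
August has 31 days (2 left).
2 days into September → September 2, 2046.

September 2, 2046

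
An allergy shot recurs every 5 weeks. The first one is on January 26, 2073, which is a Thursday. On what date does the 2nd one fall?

The 2nd occurrence is 1 interval after the first: 1 × 35 = 35 days after January 26, 2073.
January has 31 days — 5 days to the end of January leaves 30.
February has 28 days (2 left).
2 days into March → March 2, 2073.

March 2, 2073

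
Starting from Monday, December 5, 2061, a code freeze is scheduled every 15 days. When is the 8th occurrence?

March 20, 2062

The 8th occurrence is 7 intervals after the first: 7 × 15 = 105 days after December 5, 2061.
December has 31 days — 26 days to the end of December leaves 79.
January has 31 days (48 left).
February has 28 days (20 left).
20 days into March → March 20, 2062.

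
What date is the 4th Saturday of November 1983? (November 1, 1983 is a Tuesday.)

November 1983 begins on a Tuesday, so the first Saturday is November 5 (4 days later).
The 4th Saturday is 3 weeks later: 5 + 21 = 26.

November 26, 1983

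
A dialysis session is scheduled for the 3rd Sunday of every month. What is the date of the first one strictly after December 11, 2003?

December 21, 2003

December 2003 starts on a Monday; its first Sunday is the 7th, so the 3rd Sunday is the 21st — December 21, 2003.
December 21, 2003 is after December 11, 2003, so that is the next one.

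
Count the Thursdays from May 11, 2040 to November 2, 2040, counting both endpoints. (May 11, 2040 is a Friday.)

May 11, 2040 is a Friday; the first Thursday on or after it is May 17, 2040 (6 days later).
From May 17, 2040 to November 2, 2040: 14 + 30 + 31 + 31 + 30 + 31 + 2 = 169 days (rest of May, June, July, August, September, October, November).
169 ÷ 7 = 24 full weeks with remainder 1, so 24 more Thursdays after the first → 25.

25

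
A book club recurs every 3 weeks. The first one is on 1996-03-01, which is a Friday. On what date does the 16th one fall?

1997-01-10

The 16th occurrence is 15 intervals after the first: 15 × 21 = 315 days after 1996-03-01.
March has 31 days — 30 days to the end of March leaves 285.
April has 30 days (255 left).
May has 31 days (224 left).
June has 30 days (194 left).
July has 31 days (163 left).
August has 31 days (132 left).
September has 30 days (102 left).
October has 31 days (71 left).
November has 30 days (41 left).
December has 31 days (10 left).
10 days into January → 1997-01-10.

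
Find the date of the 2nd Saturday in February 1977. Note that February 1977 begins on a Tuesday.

February 1977 begins on a Tuesday, so the first Saturday is February 5 (4 days later).
The 2nd Saturday is 1 weeks later: 5 + 7 = 12.

1977-02-12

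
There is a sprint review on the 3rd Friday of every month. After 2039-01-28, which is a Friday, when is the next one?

2039-02-18

January 2039 starts on a Saturday; its first Friday is the 7th, so the 3rd Friday is the 21st — 2039-01-21.
That is not after 2039-01-28, so look at February 2039.
February 2039 starts on a Tuesday; its first Friday is the 4th, so the 3rd Friday is the 18th — 2039-02-18.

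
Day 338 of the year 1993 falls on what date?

Dec 4, 1993

Jan has 31 days (338 − 31 = 307 remain).
Feb has 28 days (307 − 28 = 279 remain).
Mar has 31 days (279 − 31 = 248 remain).
Apr has 30 days (248 − 30 = 218 remain).
May has 31 days (218 − 31 = 187 remain).
Jun has 30 days (187 − 30 = 157 remain).
Jul has 31 days (157 − 31 = 126 remain).
Aug has 31 days (126 − 31 = 95 remain).
Sep has 30 days (95 − 30 = 65 remain).
Oct has 31 days (65 − 31 = 34 remain).
Nov has 30 days (34 − 30 = 4 remain).
4 into Dec → Dec 4.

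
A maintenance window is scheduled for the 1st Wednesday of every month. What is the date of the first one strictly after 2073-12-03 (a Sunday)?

December 2073 starts on a Friday, so its 1st Wednesday is 2073-12-06 (5 days in).
2073-12-06 is after 2073-12-03, so that is the next one.

2073-12-06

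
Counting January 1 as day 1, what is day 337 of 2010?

Dec 3, 2010

Jan has 31 days (337 − 31 = 306 remain).
Feb has 28 days (306 − 28 = 278 remain).
Mar has 31 days (278 − 31 = 247 remain).
Apr has 30 days (247 − 30 = 217 remain).
May has 31 days (217 − 31 = 186 remain).
Jun has 30 days (186 − 30 = 156 remain).
Jul has 31 days (156 − 31 = 125 remain).
Aug has 31 days (125 − 31 = 94 remain).
Sep has 30 days (94 − 30 = 64 remain).
Oct has 31 days (64 − 31 = 33 remain).
Nov has 30 days (33 − 30 = 3 remain).
3 into Dec → Dec 3.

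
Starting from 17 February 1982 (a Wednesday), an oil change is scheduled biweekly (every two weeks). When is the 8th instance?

The 8th occurrence is 7 intervals after the first: 7 × 14 = 98 days after 17 February 1982.
February has 28 days — 11 days to the end of February leaves 87.
March has 31 days (56 left).
April has 30 days (26 left).
26 days into May → 26 May 1982.

26 May 1982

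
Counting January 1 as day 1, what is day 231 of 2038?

January has 31 days (231 − 31 = 200 remain).
February has 28 days (200 − 28 = 172 remain).
March has 31 days (172 − 31 = 141 remain).
April has 30 days (141 − 30 = 111 remain).
May has 31 days (111 − 31 = 80 remain).
June has 30 days (80 − 30 = 50 remain).
July has 31 days (50 − 31 = 19 remain).
19 into August → August 19.

August 19, 2038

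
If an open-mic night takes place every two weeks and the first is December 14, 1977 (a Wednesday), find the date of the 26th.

The 26th occurrence is 25 intervals after the first: 25 × 14 = 350 days after December 14, 1977.
December has 31 days — 17 days to the end of December leaves 333.
January has 31 days (302 left).
February has 28 days (274 left).
March has 31 days (243 left).
April has 30 days (213 left).
May has 31 days (182 left).
June has 30 days (152 left).
July has 31 days (121 left).
August has 31 days (90 left).
September has 30 days (60 left).
October has 31 days (29 left).
29 days into November → November 29, 1978.

November 29, 1978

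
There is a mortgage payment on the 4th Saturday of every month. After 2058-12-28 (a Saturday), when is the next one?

December 2058 starts on a Sunday; its first Saturday is the 7th, so the 4th Saturday is the 28th — 2058-12-28.
That is not after 2058-12-28, so look at January 2059.
January 2059 starts on a Wednesday; its first Saturday is the 4th, so the 4th Saturday is the 25th — 2059-01-25.

2059-01-25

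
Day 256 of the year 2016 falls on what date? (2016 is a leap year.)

Sep 12, 2016

Jan has 31 days (256 − 31 = 225 remain).
Feb has 29 days (225 − 29 = 196 remain).
Mar has 31 days (196 − 31 = 165 remain).
Apr has 30 days (165 − 30 = 135 remain).
May has 31 days (135 − 31 = 104 remain).
Jun has 30 days (104 − 30 = 74 remain).
Jul has 31 days (74 − 31 = 43 remain).
Aug has 31 days (43 − 31 = 12 remain).
12 into Sep → Sep 12.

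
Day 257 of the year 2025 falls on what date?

2025-09-14

January has 31 days (257 − 31 = 226 remain).
February has 28 days (226 − 28 = 198 remain).
March has 31 days (198 − 31 = 167 remain).
April has 30 days (167 − 30 = 137 remain).
May has 31 days (137 − 31 = 106 remain).
June has 30 days (106 − 30 = 76 remain).
July has 31 days (76 − 31 = 45 remain).
August has 31 days (45 − 31 = 14 remain).
14 into September → September 14.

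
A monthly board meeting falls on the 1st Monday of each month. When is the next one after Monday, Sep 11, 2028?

Oct 2, 2028

Sep 2028 starts on a Friday, so its 1st Monday is Sep 4, 2028 (3 days in).
That is not after Sep 11, 2028, so look at Oct 2028.
Oct 2028 starts on a Sunday, so its 1st Monday is Oct 2, 2028 (1 day in).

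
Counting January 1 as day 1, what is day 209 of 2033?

Jul 28, 2033

Jan has 31 days (209 − 31 = 178 remain).
Feb has 28 days (178 − 28 = 150 remain).
Mar has 31 days (150 − 31 = 119 remain).
Apr has 30 days (119 − 30 = 89 remain).
May has 31 days (89 − 31 = 58 remain).
Jun has 30 days (58 − 30 = 28 remain).
28 into Jul → Jul 28.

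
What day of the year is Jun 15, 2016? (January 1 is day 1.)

Days in months before Jun: 31 + 29 + 31 + 30 + 31 = 152.
Plus 15 days into Jun → day 167.

167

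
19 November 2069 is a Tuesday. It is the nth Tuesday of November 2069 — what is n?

Day 19 falls in week ⌈19/7⌉ of the month.
Days 1–7 hold the 1st Tuesday, 8–14 the 2nd, 15–21 the 3rd, 22–28 the 4th, 29–31 the 5th.
19 is in the range for the 3rd.

3rd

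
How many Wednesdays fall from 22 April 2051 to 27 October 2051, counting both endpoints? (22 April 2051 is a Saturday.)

22 April 2051 is a Saturday; the first Wednesday on or after it is 26 April 2051 (4 days later).
From 26 April 2051 to 27 October 2051: 4 + 31 + 30 + 31 + 31 + 30 + 27 = 184 days (rest of April, May, June, July, August, September, October).
184 ÷ 7 = 26 full weeks with remainder 2, so 26 more Wednesdays after the first → 27.

27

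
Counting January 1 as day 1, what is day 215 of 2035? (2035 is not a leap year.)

January has 31 days (215 − 31 = 184 remain).
February has 28 days (184 − 28 = 156 remain).
March has 31 days (156 − 31 = 125 remain).
April has 30 days (125 − 30 = 95 remain).
May has 31 days (95 − 31 = 64 remain).
June has 30 days (64 − 30 = 34 remain).
July has 31 days (34 − 31 = 3 remain).
3 into August → August 3.

3 August 2035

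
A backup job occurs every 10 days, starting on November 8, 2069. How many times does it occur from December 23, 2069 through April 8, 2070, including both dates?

Occurrences land 10·i days after November 8, 2069 for i = 0, 1, 2, …
December 23, 2069 is 45 days after the start; 45 ÷ 10 = 4 remainder 5; since the remainder is 5, round up to i = 5. First occurrence in the window: #6 on December 28, 2069 (5×10 = 50 days in).
April 8, 2070 is 151 days after the start; 151 ÷ 10 = 15 remainder 1. Last occurrence in the window: #16 on April 7, 2070.
Occurrences #6 through #16: 11 in total.

11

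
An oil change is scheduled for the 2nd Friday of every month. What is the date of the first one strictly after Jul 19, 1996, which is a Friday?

Aug 9, 1996

Jul 1996 starts on a Monday; its first Friday is the 5th, so the 2nd Friday is the 12th — Jul 12, 1996.
That is not after Jul 19, 1996, so look at Aug 1996.
Aug 1996 starts on a Thursday; its first Friday is the 2nd, so the 2nd Friday is the 9th — Aug 9, 1996.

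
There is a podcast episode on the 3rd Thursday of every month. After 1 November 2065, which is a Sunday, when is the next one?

November 2065 starts on a Sunday; its first Thursday is the 5th, so the 3rd Thursday is the 19th — 19 November 2065.
19 November 2065 is after 1 November 2065, so that is the next one.

19 November 2065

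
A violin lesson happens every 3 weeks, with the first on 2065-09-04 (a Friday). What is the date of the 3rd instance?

The 3rd occurrence is 2 intervals after the first: 2 × 21 = 42 days after 2065-09-04.
September has 30 days — 26 days to the end of September leaves 16.
16 days into October → 2065-10-16.

2065-10-16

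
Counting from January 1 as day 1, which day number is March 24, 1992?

84

Days in months before March: 31 + 29 = 60.
Plus 24 days into March → day 84.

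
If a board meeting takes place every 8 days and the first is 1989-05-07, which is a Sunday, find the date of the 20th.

The 20th occurrence is 19 intervals after the first: 19 × 8 = 152 days after 1989-05-07.
May has 31 days — 24 days to the end of May leaves 128.
June has 30 days (98 left).
July has 31 days (67 left).
August has 31 days (36 left).
September has 30 days (6 left).
6 days into October → 1989-10-06.

1989-10-06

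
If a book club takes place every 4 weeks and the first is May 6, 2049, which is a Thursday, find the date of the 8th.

November 18, 2049

The 8th occurrence is 7 intervals after the first: 7 × 28 = 196 days after May 6, 2049.
May has 31 days — 25 days to the end of May leaves 171.
June has 30 days (141 left).
July has 31 days (110 left).
August has 31 days (79 left).
September has 30 days (49 left).
October has 31 days (18 left).
18 days into November → November 18, 2049.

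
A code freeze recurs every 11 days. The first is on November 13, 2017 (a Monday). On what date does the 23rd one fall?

The 23rd occurrence is 22 intervals after the first: 22 × 11 = 242 days after November 13, 2017.
November has 30 days — 17 days to the end of November leaves 225.
December has 31 days (194 left).
January has 31 days (163 left).
February has 28 days (135 left).
March has 31 days (104 left).
April has 30 days (74 left).
May has 31 days (43 left).
June has 30 days (13 left).
13 days into July → July 13, 2018.

July 13, 2018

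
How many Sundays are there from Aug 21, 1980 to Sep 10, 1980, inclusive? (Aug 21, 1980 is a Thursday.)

3

Aug 21, 1980 is a Thursday; the first Sunday on or after it is Aug 24, 1980 (3 days later).
From Aug 24, 1980 to Sep 10, 1980: 7 + 10 = 17 days (rest of Aug, Sep).
17 ÷ 7 = 2 full weeks with remainder 3, so 2 more Sundays after the first → 3.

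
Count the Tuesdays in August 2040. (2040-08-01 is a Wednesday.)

2040-08-01 is a Wednesday; the first Tuesday on or after it is 2040-08-07 (6 days later).
From 2040-08-07 to 2040-08-31 is 31 − 7 = 24 days.
24 ÷ 7 = 3 full weeks with remainder 3, so 3 more Tuesdays after the first → 4.

4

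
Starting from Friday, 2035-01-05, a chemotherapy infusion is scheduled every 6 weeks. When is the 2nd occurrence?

2035-02-16

The 2nd occurrence is 1 interval after the first: 1 × 42 = 42 days after 2035-01-05.
January has 31 days — 26 days to the end of January leaves 16.
16 days into February → 2035-02-16.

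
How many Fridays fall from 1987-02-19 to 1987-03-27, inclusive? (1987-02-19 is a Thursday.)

6

1987-02-19 is a Thursday; the first Friday on or after it is 1987-02-20 (1 day later).
From 1987-02-20 to 1987-03-27: 8 + 27 = 35 days (rest of February, March).
35 ÷ 7 = 5 full weeks with remainder 0, so 5 more Fridays after the first → 6.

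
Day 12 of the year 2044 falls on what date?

2044-01-12

12 into January → January 12.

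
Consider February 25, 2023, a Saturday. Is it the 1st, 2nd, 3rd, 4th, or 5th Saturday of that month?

Day 25 falls in week ⌈25/7⌉ of the month.
Days 1–7 hold the 1st Saturday, 8–14 the 2nd, 15–21 the 3rd, 22–28 the 4th, 29–31 the 5th.
25 is in the range for the 4th.

4th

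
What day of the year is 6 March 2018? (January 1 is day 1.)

Days in months before March: 31 + 28 = 59.
Plus 6 days into March → day 65.

65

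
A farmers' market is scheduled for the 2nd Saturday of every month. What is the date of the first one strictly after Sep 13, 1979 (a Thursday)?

Sep 1979 starts on a Saturday; its first Saturday is the 1st, so the 2nd Saturday is the 8th — Sep 8, 1979.
That is not after Sep 13, 1979, so look at Oct 1979.
Oct 1979 starts on a Monday; its first Saturday is the 6th, so the 2nd Saturday is the 13th — Oct 13, 1979.

Oct 13, 1979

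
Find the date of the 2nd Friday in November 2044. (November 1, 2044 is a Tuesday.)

November 2044 begins on a Tuesday, so the first Friday is November 4 (3 days later).
The 2nd Friday is 1 weeks later: 4 + 7 = 11.

November 11, 2044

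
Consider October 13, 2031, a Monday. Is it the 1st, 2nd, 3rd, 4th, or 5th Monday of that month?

Day 13 falls in week ⌈13/7⌉ of the month.
Days 1–7 hold the 1st Monday, 8–14 the 2nd, 15–21 the 3rd, 22–28 the 4th, 29–31 the 5th.
13 is in the range for the 2nd.

2nd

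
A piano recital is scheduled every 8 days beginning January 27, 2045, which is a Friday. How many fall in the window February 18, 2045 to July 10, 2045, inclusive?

Occurrences land 8·i days after January 27, 2045 for i = 0, 1, 2, …
February 18, 2045 is 22 days after the start; 22 ÷ 8 = 2 remainder 6; since the remainder is 6, round up to i = 3. First occurrence in the window: #4 on February 20, 2045 (3×8 = 24 days in).
July 10, 2045 is 164 days after the start; 164 ÷ 8 = 20 remainder 4. Last occurrence in the window: #21 on July 6, 2045.
Occurrences #4 through #21: 18 in total.

18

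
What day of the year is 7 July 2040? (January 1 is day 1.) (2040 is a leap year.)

189

Days in months before July: 31 + 29 + 31 + 30 + 31 + 30 = 182.
Plus 7 days into July → day 189.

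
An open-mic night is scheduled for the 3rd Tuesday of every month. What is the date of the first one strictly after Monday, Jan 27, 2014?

Feb 18, 2014

Jan 2014 starts on a Wednesday; its first Tuesday is the 7th, so the 3rd Tuesday is the 21st — Jan 21, 2014.
That is not after Jan 27, 2014, so look at Feb 2014.
Feb 2014 starts on a Saturday; its first Tuesday is the 4th, so the 3rd Tuesday is the 18th — Feb 18, 2014.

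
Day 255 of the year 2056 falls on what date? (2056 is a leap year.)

January has 31 days (255 − 31 = 224 remain).
February has 29 days (224 − 29 = 195 remain).
March has 31 days (195 − 31 = 164 remain).
April has 30 days (164 − 30 = 134 remain).
May has 31 days (134 − 31 = 103 remain).
June has 30 days (103 − 30 = 73 remain).
July has 31 days (73 − 31 = 42 remain).
August has 31 days (42 − 31 = 11 remain).
11 into September → September 11.

September 11, 2056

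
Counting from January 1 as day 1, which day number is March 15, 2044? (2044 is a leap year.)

75

Days in months before March: 31 + 29 = 60.
Plus 15 days into March → day 75.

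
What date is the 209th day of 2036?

2036-07-27

January has 31 days (209 − 31 = 178 remain).
February has 29 days (178 − 29 = 149 remain).
March has 31 days (149 − 31 = 118 remain).
April has 30 days (118 − 30 = 88 remain).
May has 31 days (88 − 31 = 57 remain).
June has 30 days (57 − 30 = 27 remain).
27 into July → July 27.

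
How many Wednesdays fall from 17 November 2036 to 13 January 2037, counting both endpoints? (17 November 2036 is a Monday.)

8

17 November 2036 is a Monday; the first Wednesday on or after it is 19 November 2036 (2 days later).
From 19 November 2036 to 13 January 2037: 11 + 31 + 13 = 55 days (rest of November, December, January).
55 ÷ 7 = 7 full weeks with remainder 6, so 7 more Wednesdays after the first → 8.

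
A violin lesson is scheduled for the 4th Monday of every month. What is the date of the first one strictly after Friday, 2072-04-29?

2072-05-23

April 2072 starts on a Friday; its first Monday is the 4th, so the 4th Monday is the 25th — 2072-04-25.
That is not after 2072-04-29, so look at May 2072.
May 2072 starts on a Sunday; its first Monday is the 2nd, so the 4th Monday is the 23rd — 2072-05-23.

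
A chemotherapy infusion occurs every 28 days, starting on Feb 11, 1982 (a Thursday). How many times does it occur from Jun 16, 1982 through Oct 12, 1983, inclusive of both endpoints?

17

Occurrences land 28·i days after Feb 11, 1982 for i = 0, 1, 2, …
Jun 16, 1982 is 125 days after the start; 125 ÷ 28 = 4 remainder 13; since the remainder is 13, round up to i = 5. First occurrence in the window: #6 on Jul 1, 1982 (5×28 = 140 days in).
Oct 12, 1983 is 608 days after the start; 608 ÷ 28 = 21 remainder 20. Last occurrence in the window: #22 on Sep 22, 1983.
Occurrences #6 through #22: 17 in total.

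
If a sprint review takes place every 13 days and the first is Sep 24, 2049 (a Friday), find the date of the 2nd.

The 2nd occurrence is 1 interval after the first: 1 × 13 = 13 days after Sep 24, 2049.
Sep has 30 days — 6 days to the end of Sep leaves 7.
7 days into Oct → Oct 7, 2049.

Oct 7, 2049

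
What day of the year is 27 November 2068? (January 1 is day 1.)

332

Days in months before November: 31 + 29 + 31 + 30 + 31 + 30 + 31 + 31 + 30 + 31 = 305.
Plus 27 days into November → day 332.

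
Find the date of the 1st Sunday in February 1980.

The first Sunday of February 1980 is February 3.

3 February 1980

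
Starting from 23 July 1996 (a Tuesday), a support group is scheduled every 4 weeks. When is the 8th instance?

4 February 1997

The 8th occurrence is 7 intervals after the first: 7 × 28 = 196 days after 23 July 1996.
July has 31 days — 8 days to the end of July leaves 188.
August has 31 days (157 left).
September has 30 days (127 left).
October has 31 days (96 left).
November has 30 days (66 left).
December has 31 days (35 left).
January has 31 days (4 left).
4 days into February → 4 February 1997.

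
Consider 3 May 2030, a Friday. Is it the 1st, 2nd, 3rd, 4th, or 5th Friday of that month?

Day 3 falls in week ⌈3/7⌉ of the month.
Days 1–7 hold the 1st Friday, 8–14 the 2nd, 15–21 the 3rd, 22–28 the 4th, 29–31 the 5th.
3 is in the range for the 1st.

1st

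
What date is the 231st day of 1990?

August 19, 1990

January has 31 days (231 − 31 = 200 remain).
February has 28 days (200 − 28 = 172 remain).
March has 31 days (172 − 31 = 141 remain).
April has 30 days (141 − 30 = 111 remain).
May has 31 days (111 − 31 = 80 remain).
June has 30 days (80 − 30 = 50 remain).
July has 31 days (50 − 31 = 19 remain).
19 into August → August 19.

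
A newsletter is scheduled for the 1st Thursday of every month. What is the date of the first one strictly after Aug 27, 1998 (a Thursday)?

Aug 1998 starts on a Saturday, so its 1st Thursday is Aug 6, 1998 (5 days in).
That is not after Aug 27, 1998, so look at Sep 1998.
Sep 1998 starts on a Tuesday, so its 1st Thursday is Sep 3, 1998 (2 days in).

Sep 3, 1998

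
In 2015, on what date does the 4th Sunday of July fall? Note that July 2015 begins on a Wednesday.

July 2015 begins on a Wednesday, so the first Sunday is July 5 (4 days later).
The 4th Sunday is 3 weeks later: 5 + 21 = 26.

July 26, 2015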